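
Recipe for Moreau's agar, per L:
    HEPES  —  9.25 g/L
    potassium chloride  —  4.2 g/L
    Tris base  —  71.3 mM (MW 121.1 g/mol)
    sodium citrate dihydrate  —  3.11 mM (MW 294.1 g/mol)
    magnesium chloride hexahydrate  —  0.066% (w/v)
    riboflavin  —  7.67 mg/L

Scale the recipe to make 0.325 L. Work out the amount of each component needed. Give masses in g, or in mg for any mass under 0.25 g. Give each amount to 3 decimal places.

HEPES 3.006 g; potassium chloride 1.365 g; Tris base 2.806 g; sodium citrate dihydrate 0.297 g; magnesium chloride hexahydrate 214.500 mg; riboflavin 2.493 mg

Scale factor relative to 1 L: 0.325.
HEPES: 9.25 g/L × 0.325 L = 3.006 g
potassium chloride: 4.2 g/L × 0.325 L = 1.365 g
Tris base: 71.3 mmol/L × 121.1 g/mol × 0.325 L ÷ 1000 = 2.806 g
sodium citrate dihydrate: 3.11 mmol/L × 294.1 g/mol × 0.325 L ÷ 1000 = 0.297 g
magnesium chloride hexahydrate: 0.066% w/v = 0.66 g/L → 0.66 × 0.325 L = 0.2145 g = 214.500 mg
riboflavin: 7.67 mg/L × 0.325 L = 2.493 mg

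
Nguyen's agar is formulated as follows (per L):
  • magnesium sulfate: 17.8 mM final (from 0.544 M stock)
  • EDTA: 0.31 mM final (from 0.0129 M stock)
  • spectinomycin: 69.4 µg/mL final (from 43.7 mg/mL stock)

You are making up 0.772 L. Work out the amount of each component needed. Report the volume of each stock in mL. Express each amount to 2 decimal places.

Working volume: 0.772 L.
magnesium sulfate: dilute stock: 17.8 mM × 772 mL ÷ 544 mM = 25.26 mL
EDTA: V = C2·V2/C1 = 0.31 mM × 772 mL ÷ 12.9 mM = 18.55 mL
spectinomycin: C1V1 = C2V2 → 69.4 µg/mL × 772 mL ÷ 43700 µg/mL = 1.23 mL

magnesium sulfate 25.26 mL; EDTA 18.55 mL; spectinomycin 1.23 mL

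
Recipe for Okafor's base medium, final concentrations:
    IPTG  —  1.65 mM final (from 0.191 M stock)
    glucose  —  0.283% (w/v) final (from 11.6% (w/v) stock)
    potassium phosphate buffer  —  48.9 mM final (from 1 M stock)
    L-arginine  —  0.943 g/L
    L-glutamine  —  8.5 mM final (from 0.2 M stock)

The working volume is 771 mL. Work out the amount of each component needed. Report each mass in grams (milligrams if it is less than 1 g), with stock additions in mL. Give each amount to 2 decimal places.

Working volume: 771 mL = 0.771 L.
IPTG: dilute stock: 1.65 mM × 771 mL ÷ 191 mM = 6.66 mL
glucose: C1V1 = C2V2 → 0.283% ÷ 11.6% × 771 mL = 18.81 mL
potassium phosphate buffer: C1V1 = C2V2 → 48.9 mM × 771 mL ÷ 1000 mM = 37.70 mL
L-arginine: 0.943 g/L × 0.771 L = 0.727053 g = 727.05 mg
L-glutamine: dilute stock: 8.5 mM × 771 mL ÷ 200 mM = 32.77 mL

IPTG 6.66 mL; glucose 18.81 mL; potassium phosphate buffer 37.70 mL; L-arginine 727.05 mg; L-glutamine 32.77 mL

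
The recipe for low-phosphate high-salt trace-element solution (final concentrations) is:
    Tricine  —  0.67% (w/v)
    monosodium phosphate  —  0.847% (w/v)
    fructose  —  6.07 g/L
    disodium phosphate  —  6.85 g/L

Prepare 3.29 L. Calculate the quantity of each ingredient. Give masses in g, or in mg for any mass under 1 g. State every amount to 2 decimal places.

Scale factor relative to 1 L: 3.29.
Tricine: 0.67 g per 100 mL × 3290 mL ÷ 100 = 22.04 g
monosodium phosphate: 0.847% w/v = 8.47 g/L → 8.47 × 3.29 L = 27.87 g
fructose: 6.07 g/L × 3.29 L = 19.97 g
disodium phosphate: 6.85 g/L × 3.29 L = 22.54 g

Tricine 22.04 g; monosodium phosphate 27.87 g; fructose 19.97 g; disodium phosphate 22.54 g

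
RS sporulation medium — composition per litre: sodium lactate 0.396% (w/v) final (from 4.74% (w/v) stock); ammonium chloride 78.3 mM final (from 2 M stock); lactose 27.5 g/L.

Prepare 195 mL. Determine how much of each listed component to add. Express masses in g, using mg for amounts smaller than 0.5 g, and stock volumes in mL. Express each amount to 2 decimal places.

sodium lactate 16.29 mL; ammonium chloride 7.63 mL; lactose 5.36 g

Target volume = 195 mL = 0.195 L.
sodium lactate: V = C2·V2/C1 = 0.396% ÷ 4.74% × 195 mL = 16.29 mL
ammonium chloride: C1V1 = C2V2 → 78.3 mM × 195 mL ÷ 2000 mM = 7.63 mL
lactose: 27.5 g/L × 0.195 L = 5.36 g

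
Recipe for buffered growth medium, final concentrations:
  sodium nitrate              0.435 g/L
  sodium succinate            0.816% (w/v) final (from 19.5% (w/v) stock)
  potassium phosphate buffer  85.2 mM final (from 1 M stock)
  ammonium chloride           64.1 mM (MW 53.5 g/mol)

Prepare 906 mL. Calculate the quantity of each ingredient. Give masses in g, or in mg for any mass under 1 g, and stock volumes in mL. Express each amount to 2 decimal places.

Target volume = 906 mL = 0.906 L.
sodium nitrate: 0.435 g/L × 0.906 L = 0.39411 g = 394.11 mg
sodium succinate: C1V1 = C2V2 → 0.816% ÷ 19.5% × 906 mL = 37.91 mL
potassium phosphate buffer: C1V1 = C2V2 → 85.2 mM × 906 mL ÷ 1000 mM = 77.19 mL
ammonium chloride: 64.1 mmol/L × 53.5 g/mol × 0.906 L ÷ 1000 = 3.11 g

sodium nitrate 394.11 mg; sodium succinate 37.91 mL; potassium phosphate buffer 77.19 mL; ammonium chloride 3.11 g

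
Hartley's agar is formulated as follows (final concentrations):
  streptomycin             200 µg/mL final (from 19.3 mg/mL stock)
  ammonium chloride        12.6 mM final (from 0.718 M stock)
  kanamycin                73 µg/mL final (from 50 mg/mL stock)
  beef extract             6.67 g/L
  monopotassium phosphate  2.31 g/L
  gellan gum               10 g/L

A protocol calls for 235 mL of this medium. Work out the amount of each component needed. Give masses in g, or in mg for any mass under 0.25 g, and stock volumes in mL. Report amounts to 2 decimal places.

Working volume: 235 mL = 0.235 L.
streptomycin: V = C2·V2/C1 = 200 µg/mL × 235 mL ÷ 19300 µg/mL = 2.44 mL
ammonium chloride: V = C2·V2/C1 = 12.6 mM × 235 mL ÷ 718 mM = 4.12 mL
kanamycin: dilute stock: 73 µg/mL × 235 mL ÷ 50000 µg/mL = 0.34 mL
beef extract: 6.67 g/L × 0.235 L = 1.57 g
monopotassium phosphate: 2.31 g/L × 0.235 L = 0.54 g
gellan gum: 10 g/L × 0.235 L = 2.35 g

streptomycin 2.44 mL; ammonium chloride 4.12 mL; kanamycin 0.34 mL; beef extract 1.57 g; monopotassium phosphate 0.54 g; gellan gum 2.35 g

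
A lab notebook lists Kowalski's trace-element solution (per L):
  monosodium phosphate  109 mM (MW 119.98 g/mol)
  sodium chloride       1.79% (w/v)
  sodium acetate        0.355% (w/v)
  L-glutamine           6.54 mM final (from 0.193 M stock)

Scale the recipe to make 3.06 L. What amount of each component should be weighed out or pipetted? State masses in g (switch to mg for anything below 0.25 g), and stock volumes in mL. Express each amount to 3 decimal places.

monosodium phosphate 40.018 g; sodium chloride 54.774 g; sodium acetate 10.863 g; L-glutamine 103.691 mL

Scale factor relative to 1 L: 3.06.
monosodium phosphate: 109 mmol/L × 119.98 g/mol × 3.06 L ÷ 1000 = 40.018 g
sodium chloride: 1.79% w/v = 17.9 g/L → 17.9 × 3.06 L = 54.774 g
sodium acetate: 0.355% w/v = 3.55 g/L → 3.55 × 3.06 L = 10.863 g
L-glutamine: V = C2·V2/C1 = 6.54 mM × 3060 mL ÷ 193 mM = 103.691 mL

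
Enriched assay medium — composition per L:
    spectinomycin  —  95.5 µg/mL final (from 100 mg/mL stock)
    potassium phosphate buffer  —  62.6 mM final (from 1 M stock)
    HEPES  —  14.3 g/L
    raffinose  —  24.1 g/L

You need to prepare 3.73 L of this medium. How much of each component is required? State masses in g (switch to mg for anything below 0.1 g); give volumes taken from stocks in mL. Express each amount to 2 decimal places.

Scale factor relative to 1 L: 3.73.
spectinomycin: V = C2·V2/C1 = 95.5 µg/mL × 3730 mL ÷ 100000 µg/mL = 3.56 mL
potassium phosphate buffer: V = C2·V2/C1 = 62.6 mM × 3730 mL ÷ 1000 mM = 233.50 mL
HEPES: 14.3 g/L × 3.73 L = 53.34 g
raffinose: 24.1 g/L × 3.73 L = 89.89 g

spectinomycin 3.56 mL; potassium phosphate buffer 233.50 mL; HEPES 53.34 g; raffinose 89.89 g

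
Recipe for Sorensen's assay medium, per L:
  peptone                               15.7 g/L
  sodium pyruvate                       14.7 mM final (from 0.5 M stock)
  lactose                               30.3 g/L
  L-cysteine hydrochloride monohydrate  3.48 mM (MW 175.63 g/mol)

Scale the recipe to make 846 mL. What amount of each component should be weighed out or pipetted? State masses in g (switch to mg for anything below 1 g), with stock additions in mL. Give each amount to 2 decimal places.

peptone 13.28 g; sodium pyruvate 24.87 mL; lactose 25.63 g; L-cysteine hydrochloride monohydrate 517.07 mg

Target volume = 846 mL = 0.846 L.
peptone: 15.7 g/L × 0.846 L = 13.28 g
sodium pyruvate: C1V1 = C2V2 → 14.7 mM × 846 mL ÷ 500 mM = 24.87 mL
lactose: 30.3 g/L × 0.846 L = 25.63 g
L-cysteine hydrochloride monohydrate: 3.48 mmol/L × 175.63 mg/mmol × 0.846 L = 517.07 mg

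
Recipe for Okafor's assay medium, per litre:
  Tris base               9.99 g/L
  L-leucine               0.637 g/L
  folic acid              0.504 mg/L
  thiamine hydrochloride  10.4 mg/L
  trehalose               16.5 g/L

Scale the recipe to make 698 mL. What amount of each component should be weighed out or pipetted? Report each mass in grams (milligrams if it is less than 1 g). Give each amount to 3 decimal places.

Tris base 6.973 g; L-leucine 444.626 mg; folic acid 0.352 mg; thiamine hydrochloride 7.259 mg; trehalose 11.517 g

Working volume: 698 mL = 0.698 L.
Tris base: 9.99 g/L × 0.698 L = 6.973 g
L-leucine: 0.637 g/L × 0.698 L = 0.444626 g = 444.626 mg
folic acid: 0.504 mg/L × 0.698 L = 0.352 mg
thiamine hydrochloride: 10.4 mg/L × 0.698 L = 7.259 mg
trehalose: 16.5 g/L × 0.698 L = 11.517 g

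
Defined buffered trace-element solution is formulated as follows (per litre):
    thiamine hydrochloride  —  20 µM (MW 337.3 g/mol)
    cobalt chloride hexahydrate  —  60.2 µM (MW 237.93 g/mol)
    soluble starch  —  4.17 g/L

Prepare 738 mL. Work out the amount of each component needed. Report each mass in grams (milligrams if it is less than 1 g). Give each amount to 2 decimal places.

thiamine hydrochloride 4.98 mg; cobalt chloride hexahydrate 10.57 mg; soluble starch 3.08 g

Scale factor relative to 1 L: 0.738.
thiamine hydrochloride: 20 µmol/L × 337.3 g/mol × 0.738 L ÷ 1000 = 4.98 mg
cobalt chloride hexahydrate: 60.2 µmol/L × 237.93 g/mol × 0.738 L ÷ 1000 = 10.57 mg
soluble starch: 4.17 g/L × 0.738 L = 3.08 g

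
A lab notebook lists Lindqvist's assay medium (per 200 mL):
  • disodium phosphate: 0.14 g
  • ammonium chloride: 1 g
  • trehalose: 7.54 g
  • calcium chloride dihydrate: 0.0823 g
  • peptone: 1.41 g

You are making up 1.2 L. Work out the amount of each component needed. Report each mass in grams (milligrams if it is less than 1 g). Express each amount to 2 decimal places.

Scale factor = 1200 mL / 200 mL = 6.
disodium phosphate: 0.14 g × (1200 mL / 200 mL) = 0.84 g = 840.00 mg
ammonium chloride: 1 g × (1200 mL / 200 mL) = 6.00 g
trehalose: 7.54 g × (1200 mL / 200 mL) = 45.24 g
calcium chloride dihydrate: 0.0823 g × (1200 mL / 200 mL) = 0.4938 g = 493.80 mg
peptone: 1.41 g × (1200 mL / 200 mL) = 8.46 g

disodium phosphate 840.00 mg; ammonium chloride 6.00 g; trehalose 45.24 g; calcium chloride dihydrate 493.80 mg; peptone 8.46 g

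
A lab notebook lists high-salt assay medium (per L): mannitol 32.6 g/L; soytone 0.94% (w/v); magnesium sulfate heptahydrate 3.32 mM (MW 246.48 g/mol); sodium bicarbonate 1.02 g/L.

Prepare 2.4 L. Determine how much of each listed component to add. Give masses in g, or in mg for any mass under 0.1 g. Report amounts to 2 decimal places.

Working volume: 2.4 L.
mannitol: 32.6 g/L × 2.4 L = 78.24 g
soytone: 0.94 g per 100 mL × 2400 mL ÷ 100 = 22.56 g
magnesium sulfate heptahydrate: 3.32 mmol/L × 246.48 g/mol × 2.4 L ÷ 1000 = 1.96 g
sodium bicarbonate: 1.02 g/L × 2.4 L = 2.45 g

mannitol 78.24 g; soytone 22.56 g; magnesium sulfate heptahydrate 1.96 g; sodium bicarbonate 2.45 g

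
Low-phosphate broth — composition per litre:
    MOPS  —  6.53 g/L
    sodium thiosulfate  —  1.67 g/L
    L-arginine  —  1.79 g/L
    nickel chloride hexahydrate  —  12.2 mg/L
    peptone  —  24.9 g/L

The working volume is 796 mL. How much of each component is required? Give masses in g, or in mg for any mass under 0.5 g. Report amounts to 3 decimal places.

Target volume = 796 mL = 0.796 L.
MOPS: 6.53 g/L × 0.796 L = 5.198 g
sodium thiosulfate: 1.67 g/L × 0.796 L = 1.329 g
L-arginine: 1.79 g/L × 0.796 L = 1.425 g
nickel chloride hexahydrate: 12.2 mg/L × 0.796 L = 9.711 mg
peptone: 24.9 g/L × 0.796 L = 19.820 g

MOPS 5.198 g; sodium thiosulfate 1.329 g; L-arginine 1.425 g; nickel chloride hexahydrate 9.711 mg; peptone 19.820 g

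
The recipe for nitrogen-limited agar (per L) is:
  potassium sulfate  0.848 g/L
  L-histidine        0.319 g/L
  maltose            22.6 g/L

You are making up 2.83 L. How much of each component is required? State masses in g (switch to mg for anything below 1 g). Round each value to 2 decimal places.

potassium sulfate 2.40 g; L-histidine 902.77 mg; maltose 63.96 g

Scale factor relative to 1 L: 2.83.
potassium sulfate: 0.848 g/L × 2.83 L = 2.40 g
L-histidine: 0.319 g/L × 2.83 L = 0.90277 g = 902.77 mg
maltose: 22.6 g/L × 2.83 L = 63.96 g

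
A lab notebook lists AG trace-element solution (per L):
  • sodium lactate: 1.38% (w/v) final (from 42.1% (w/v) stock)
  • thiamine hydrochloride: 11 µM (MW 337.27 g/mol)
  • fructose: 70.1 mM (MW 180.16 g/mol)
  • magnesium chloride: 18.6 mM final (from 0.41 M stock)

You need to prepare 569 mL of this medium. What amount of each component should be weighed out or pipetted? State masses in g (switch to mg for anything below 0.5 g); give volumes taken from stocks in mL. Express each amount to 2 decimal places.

Working volume: 569 mL = 0.569 L.
sodium lactate: dilute stock: 1.38% ÷ 42.1% × 569 mL = 18.65 mL
thiamine hydrochloride: 11 µmol/L × 337.27 g/mol × 0.569 L ÷ 1000 = 2.11 mg
fructose: 70.1 mmol/L × 180.16 g/mol × 0.569 L ÷ 1000 = 7.19 g
magnesium chloride: dilute stock: 18.6 mM × 569 mL ÷ 410 mM = 25.81 mL

sodium lactate 18.65 mL; thiamine hydrochloride 2.11 mg; fructose 7.19 g; magnesium chloride 25.81 mL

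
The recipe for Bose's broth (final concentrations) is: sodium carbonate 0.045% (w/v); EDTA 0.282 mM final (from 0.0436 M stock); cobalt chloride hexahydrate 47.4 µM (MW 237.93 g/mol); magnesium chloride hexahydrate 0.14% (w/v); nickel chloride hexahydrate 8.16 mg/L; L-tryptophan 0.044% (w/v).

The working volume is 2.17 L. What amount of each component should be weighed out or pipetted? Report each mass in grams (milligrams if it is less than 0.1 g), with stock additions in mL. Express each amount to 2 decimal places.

sodium carbonate 0.98 g; EDTA 14.04 mL; cobalt chloride hexahydrate 24.47 mg; magnesium chloride hexahydrate 3.04 g; nickel chloride hexahydrate 17.71 mg; L-tryptophan 0.95 g

Working volume: 2.17 L.
sodium carbonate: 0.045% w/v = 0.45 g/L → 0.45 × 2.17 L = 0.98 g
EDTA: V = C2·V2/C1 = 0.282 mM × 2170 mL ÷ 43.6 mM = 14.04 mL
cobalt chloride hexahydrate: 47.4 µmol/L × 237.93 g/mol × 2.17 L ÷ 1000 = 24.47 mg
magnesium chloride hexahydrate: 0.14% w/v = 1.4 g/L → 1.4 × 2.17 L = 3.04 g
nickel chloride hexahydrate: 8.16 mg/L × 2.17 L = 17.71 mg
L-tryptophan: 0.044 g per 100 mL × 2170 mL ÷ 100 = 0.95 g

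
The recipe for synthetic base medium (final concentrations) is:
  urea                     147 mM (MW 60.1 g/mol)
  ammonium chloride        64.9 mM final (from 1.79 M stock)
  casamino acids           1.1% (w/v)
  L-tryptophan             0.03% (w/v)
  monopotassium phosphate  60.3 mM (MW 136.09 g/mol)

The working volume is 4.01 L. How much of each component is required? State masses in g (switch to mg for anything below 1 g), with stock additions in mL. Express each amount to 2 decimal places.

urea 35.43 g; ammonium chloride 145.39 mL; casamino acids 44.11 g; L-tryptophan 1.20 g; monopotassium phosphate 32.91 g

Working volume: 4.01 L.
urea: 147 mmol/L × 60.1 g/mol × 4.01 L ÷ 1000 = 35.43 g
ammonium chloride: C1V1 = C2V2 → 64.9 mM × 4010 mL ÷ 1790 mM = 145.39 mL
casamino acids: 1.1% w/v = 11 g/L → 11 × 4.01 L = 44.11 g
L-tryptophan: 0.03 g per 100 mL × 4010 mL ÷ 100 = 1.20 g
monopotassium phosphate: 60.3 mmol/L × 136.09 g/mol × 4.01 L ÷ 1000 = 32.91 g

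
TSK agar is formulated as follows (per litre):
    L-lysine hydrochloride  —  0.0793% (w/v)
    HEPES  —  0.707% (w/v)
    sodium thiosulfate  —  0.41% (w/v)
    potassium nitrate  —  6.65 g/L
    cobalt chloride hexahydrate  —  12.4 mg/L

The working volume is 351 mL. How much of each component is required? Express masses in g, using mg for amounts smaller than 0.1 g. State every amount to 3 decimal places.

L-lysine hydrochloride 0.278 g; HEPES 2.482 g; sodium thiosulfate 1.439 g; potassium nitrate 2.334 g; cobalt chloride hexahydrate 4.352 mg

Scale factor relative to 1 L: 0.351.
L-lysine hydrochloride: 0.0793 g per 100 mL × 351 mL ÷ 100 = 0.278 g
HEPES: 0.707% w/v = 7.07 g/L → 7.07 × 0.351 L = 2.482 g
sodium thiosulfate: 0.41 g per 100 mL × 351 mL ÷ 100 = 1.439 g
potassium nitrate: 6.65 g/L × 0.351 L = 2.334 g
cobalt chloride hexahydrate: 12.4 mg/L × 0.351 L = 4.352 mg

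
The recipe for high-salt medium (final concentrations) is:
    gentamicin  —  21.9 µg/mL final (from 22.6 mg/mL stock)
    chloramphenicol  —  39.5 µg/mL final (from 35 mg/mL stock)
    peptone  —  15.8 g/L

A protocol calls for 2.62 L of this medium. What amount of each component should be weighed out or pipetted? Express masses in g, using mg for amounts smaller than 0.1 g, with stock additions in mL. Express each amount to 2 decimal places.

Scale factor relative to 1 L: 2.62.
gentamicin: dilute stock: 21.9 µg/mL × 2620 mL ÷ 22600 µg/mL = 2.54 mL
chloramphenicol: dilute stock: 39.5 µg/mL × 2620 mL ÷ 35000 µg/mL = 2.96 mL
peptone: 15.8 g/L × 2.62 L = 41.40 g

gentamicin 2.54 mL; chloramphenicol 2.96 mL; peptone 41.40 g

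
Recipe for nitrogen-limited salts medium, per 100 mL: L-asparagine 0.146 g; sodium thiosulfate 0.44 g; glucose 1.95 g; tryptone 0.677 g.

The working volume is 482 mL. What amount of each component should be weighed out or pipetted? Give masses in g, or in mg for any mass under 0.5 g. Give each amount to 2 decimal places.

Scale factor = 482 mL / 100 mL = 4.82.
L-asparagine: 0.146 g × (482 mL / 100 mL) = 0.70 g
sodium thiosulfate: 0.44 g × (482 mL / 100 mL) = 2.12 g
glucose: 1.95 g × (482 mL / 100 mL) = 9.40 g
tryptone: 0.677 g × (482 mL / 100 mL) = 3.26 g

L-asparagine 0.70 g; sodium thiosulfate 2.12 g; glucose 9.40 g; tryptone 3.26 g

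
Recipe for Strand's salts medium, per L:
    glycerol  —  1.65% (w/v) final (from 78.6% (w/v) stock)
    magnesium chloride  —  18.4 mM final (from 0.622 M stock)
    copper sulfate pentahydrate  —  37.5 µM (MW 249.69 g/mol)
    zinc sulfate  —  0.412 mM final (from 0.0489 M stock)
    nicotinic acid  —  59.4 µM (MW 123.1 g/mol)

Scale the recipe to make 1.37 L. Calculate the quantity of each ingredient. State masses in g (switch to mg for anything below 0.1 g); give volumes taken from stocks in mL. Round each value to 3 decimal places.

Working volume: 1.37 L.
glycerol: C1V1 = C2V2 → 1.65% ÷ 78.6% × 1370 mL = 28.760 mL
magnesium chloride: V = C2·V2/C1 = 18.4 mM × 1370 mL ÷ 622 mM = 40.527 mL
copper sulfate pentahydrate: 37.5 µmol/L × 249.69 g/mol × 1.37 L ÷ 1000 = 12.828 mg
zinc sulfate: dilute stock: 0.412 mM × 1370 mL ÷ 48.9 mM = 11.543 mL
nicotinic acid: 59.4 µmol/L × 123.1 g/mol × 1.37 L ÷ 1000 = 10.018 mg

glycerol 28.760 mL; magnesium chloride 40.527 mL; copper sulfate pentahydrate 12.828 mg; zinc sulfate 11.543 mL; nicotinic acid 10.018 mg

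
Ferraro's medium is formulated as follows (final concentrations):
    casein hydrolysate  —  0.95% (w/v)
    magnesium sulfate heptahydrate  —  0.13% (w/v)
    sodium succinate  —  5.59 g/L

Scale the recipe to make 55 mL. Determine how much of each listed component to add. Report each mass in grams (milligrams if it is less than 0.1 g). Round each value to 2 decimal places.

casein hydrolysate 0.52 g; magnesium sulfate heptahydrate 71.50 mg; sodium succinate 0.31 g

Target volume = 55 mL = 0.055 L.
casein hydrolysate: 0.95 g per 100 mL × 55 mL ÷ 100 = 0.52 g
magnesium sulfate heptahydrate: 0.13 g per 100 mL × 55 mL ÷ 100 = 0.0715 g = 71.50 mg
sodium succinate: 5.59 g/L × 0.055 L = 0.31 g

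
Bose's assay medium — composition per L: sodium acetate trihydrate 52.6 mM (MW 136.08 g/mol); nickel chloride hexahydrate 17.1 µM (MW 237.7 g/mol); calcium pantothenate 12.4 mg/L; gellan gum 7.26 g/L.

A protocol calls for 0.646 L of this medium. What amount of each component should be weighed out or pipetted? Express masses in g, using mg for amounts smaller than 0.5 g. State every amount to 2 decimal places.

sodium acetate trihydrate 4.62 g; nickel chloride hexahydrate 2.63 mg; calcium pantothenate 8.01 mg; gellan gum 4.69 g

Working volume: 0.646 L.
sodium acetate trihydrate: 52.6 mmol/L × 136.08 g/mol × 0.646 L ÷ 1000 = 4.62 g
nickel chloride hexahydrate: 17.1 µmol/L × 237.7 g/mol × 0.646 L ÷ 1000 = 2.63 mg
calcium pantothenate: 12.4 mg/L × 0.646 L = 8.01 mg
gellan gum: 7.26 g/L × 0.646 L = 4.69 g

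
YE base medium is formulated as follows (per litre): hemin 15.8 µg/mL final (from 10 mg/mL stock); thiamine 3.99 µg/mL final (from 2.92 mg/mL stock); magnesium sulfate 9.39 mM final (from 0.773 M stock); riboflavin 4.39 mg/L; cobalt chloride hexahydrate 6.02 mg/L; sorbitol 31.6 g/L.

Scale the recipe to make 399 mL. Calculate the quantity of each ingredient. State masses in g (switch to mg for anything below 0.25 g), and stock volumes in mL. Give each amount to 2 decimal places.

Working volume: 399 mL = 0.399 L.
hemin: V = C2·V2/C1 = 15.8 µg/mL × 399 mL ÷ 10000 µg/mL = 0.63 mL
thiamine: V = C2·V2/C1 = 3.99 µg/mL × 399 mL ÷ 2920 µg/mL = 0.55 mL
magnesium sulfate: dilute stock: 9.39 mM × 399 mL ÷ 773 mM = 4.85 mL
riboflavin: 4.39 mg/L × 0.399 L = 1.75 mg
cobalt chloride hexahydrate: 6.02 mg/L × 0.399 L = 2.40 mg
sorbitol: 31.6 g/L × 0.399 L = 12.61 g

hemin 0.63 mL; thiamine 0.55 mL; magnesium sulfate 4.85 mL; riboflavin 1.75 mg; cobalt chloride hexahydrate 2.40 mg; sorbitol 12.61 g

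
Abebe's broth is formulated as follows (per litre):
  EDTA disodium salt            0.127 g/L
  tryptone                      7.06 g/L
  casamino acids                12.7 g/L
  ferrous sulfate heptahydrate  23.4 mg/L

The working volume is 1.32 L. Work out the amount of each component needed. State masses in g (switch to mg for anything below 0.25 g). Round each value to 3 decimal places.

EDTA disodium salt 167.640 mg; tryptone 9.319 g; casamino acids 16.764 g; ferrous sulfate heptahydrate 30.888 mg

Scale factor relative to 1 L: 1.32.
EDTA disodium salt: 0.127 g/L × 1.32 L = 0.16764 g = 167.640 mg
tryptone: 7.06 g/L × 1.32 L = 9.319 g
casamino acids: 12.7 g/L × 1.32 L = 16.764 g
ferrous sulfate heptahydrate: 23.4 mg/L × 1.32 L = 30.888 mg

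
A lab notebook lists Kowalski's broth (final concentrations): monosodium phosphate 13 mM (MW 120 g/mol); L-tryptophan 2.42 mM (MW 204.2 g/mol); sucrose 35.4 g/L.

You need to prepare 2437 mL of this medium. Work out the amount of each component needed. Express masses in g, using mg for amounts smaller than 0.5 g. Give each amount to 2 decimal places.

Scale factor relative to 1 L: 2.437.
monosodium phosphate: 13 mmol/L × 120 g/mol × 2.437 L ÷ 1000 = 3.80 g
L-tryptophan: 2.42 mmol/L × 204.2 g/mol × 2.437 L ÷ 1000 = 1.20 g
sucrose: 35.4 g/L × 2.437 L = 86.27 g

monosodium phosphate 3.80 g; L-tryptophan 1.20 g; sucrose 86.27 g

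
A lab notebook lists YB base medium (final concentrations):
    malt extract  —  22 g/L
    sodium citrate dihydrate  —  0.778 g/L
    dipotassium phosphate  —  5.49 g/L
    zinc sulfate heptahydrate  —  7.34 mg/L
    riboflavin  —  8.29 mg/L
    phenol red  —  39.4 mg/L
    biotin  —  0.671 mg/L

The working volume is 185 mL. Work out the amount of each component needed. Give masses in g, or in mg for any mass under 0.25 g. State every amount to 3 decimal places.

Target volume = 185 mL = 0.185 L.
malt extract: 22 g/L × 0.185 L = 4.070 g
sodium citrate dihydrate: 0.778 g/L × 0.185 L = 0.14393 g = 143.930 mg
dipotassium phosphate: 5.49 g/L × 0.185 L = 1.016 g
zinc sulfate heptahydrate: 7.34 mg/L × 0.185 L = 1.358 mg
riboflavin: 8.29 mg/L × 0.185 L = 1.534 mg
phenol red: 39.4 mg/L × 0.185 L = 7.289 mg
biotin: 0.671 mg/L × 0.185 L = 0.124 mg

malt extract 4.070 g; sodium citrate dihydrate 143.930 mg; dipotassium phosphate 1.016 g; zinc sulfate heptahydrate 1.358 mg; riboflavin 1.534 mg; phenol red 7.289 mg; biotin 0.124 mg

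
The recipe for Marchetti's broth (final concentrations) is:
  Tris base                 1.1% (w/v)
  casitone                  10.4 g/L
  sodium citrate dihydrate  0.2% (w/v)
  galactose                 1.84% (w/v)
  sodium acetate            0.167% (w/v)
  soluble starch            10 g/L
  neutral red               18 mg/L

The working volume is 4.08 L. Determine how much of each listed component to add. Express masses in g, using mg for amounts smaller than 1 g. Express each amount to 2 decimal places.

Scale factor relative to 1 L: 4.08.
Tris base: 1.1% w/v = 11 g/L → 11 × 4.08 L = 44.88 g
casitone: 10.4 g/L × 4.08 L = 42.43 g
sodium citrate dihydrate: 0.2% w/v = 2 g/L → 2 × 4.08 L = 8.16 g
galactose: 1.84% w/v = 18.4 g/L → 18.4 × 4.08 L = 75.07 g
sodium acetate: 0.167 g per 100 mL × 4080 mL ÷ 100 = 6.81 g
soluble starch: 10 g/L × 4.08 L = 40.80 g
neutral red: 18 mg/L × 4.08 L = 73.44 mg

Tris base 44.88 g; casitone 42.43 g; sodium citrate dihydrate 8.16 g; galactose 75.07 g; sodium acetate 6.81 g; soluble starch 40.80 g; neutral red 73.44 mg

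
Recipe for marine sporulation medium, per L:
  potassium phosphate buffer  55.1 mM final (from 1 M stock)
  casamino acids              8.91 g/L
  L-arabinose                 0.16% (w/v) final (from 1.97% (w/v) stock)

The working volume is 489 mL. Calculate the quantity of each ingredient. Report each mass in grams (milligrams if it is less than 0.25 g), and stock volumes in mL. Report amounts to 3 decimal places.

potassium phosphate buffer 26.944 mL; casamino acids 4.357 g; L-arabinose 39.716 mL

Target volume = 489 mL = 0.489 L.
potassium phosphate buffer: C1V1 = C2V2 → 55.1 mM × 489 mL ÷ 1000 mM = 26.944 mL
casamino acids: 8.91 g/L × 0.489 L = 4.357 g
L-arabinose: C1V1 = C2V2 → 0.16% ÷ 1.97% × 489 mL = 39.716 mL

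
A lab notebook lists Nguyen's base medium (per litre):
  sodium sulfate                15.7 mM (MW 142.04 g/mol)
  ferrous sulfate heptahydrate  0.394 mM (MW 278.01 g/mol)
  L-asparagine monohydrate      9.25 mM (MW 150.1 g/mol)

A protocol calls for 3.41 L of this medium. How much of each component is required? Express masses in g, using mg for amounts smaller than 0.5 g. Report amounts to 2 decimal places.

sodium sulfate 7.60 g; ferrous sulfate heptahydrate 373.52 mg; L-asparagine monohydrate 4.73 g

Scale factor relative to 1 L: 3.41.
sodium sulfate: 15.7 mmol/L × 142.04 g/mol × 3.41 L ÷ 1000 = 7.60 g
ferrous sulfate heptahydrate: 0.394 mmol/L × 278.01 mg/mmol × 3.41 L = 373.52 mg
L-asparagine monohydrate: 9.25 mmol/L × 150.1 g/mol × 3.41 L ÷ 1000 = 4.73 g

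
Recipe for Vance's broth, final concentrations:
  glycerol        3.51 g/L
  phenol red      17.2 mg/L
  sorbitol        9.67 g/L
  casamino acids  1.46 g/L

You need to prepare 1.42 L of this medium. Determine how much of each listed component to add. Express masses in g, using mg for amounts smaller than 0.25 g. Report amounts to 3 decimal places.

glycerol 4.984 g; phenol red 24.424 mg; sorbitol 13.731 g; casamino acids 2.073 g

Scale factor relative to 1 L: 1.42.
glycerol: 3.51 g/L × 1.42 L = 4.984 g
phenol red: 17.2 mg/L × 1.42 L = 24.424 mg
sorbitol: 9.67 g/L × 1.42 L = 13.731 g
casamino acids: 1.46 g/L × 1.42 L = 2.073 g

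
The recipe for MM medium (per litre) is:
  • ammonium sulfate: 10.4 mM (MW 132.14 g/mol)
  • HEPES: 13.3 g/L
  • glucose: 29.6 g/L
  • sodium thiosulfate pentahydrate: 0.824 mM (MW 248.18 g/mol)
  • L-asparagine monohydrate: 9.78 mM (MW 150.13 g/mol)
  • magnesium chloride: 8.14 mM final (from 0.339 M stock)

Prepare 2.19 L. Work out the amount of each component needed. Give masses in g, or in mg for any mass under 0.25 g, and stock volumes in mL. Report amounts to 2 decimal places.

ammonium sulfate 3.01 g; HEPES 29.13 g; glucose 64.82 g; sodium thiosulfate pentahydrate 0.45 g; L-asparagine monohydrate 3.22 g; magnesium chloride 52.59 mL

Working volume: 2.19 L.
ammonium sulfate: 10.4 mmol/L × 132.14 g/mol × 2.19 L ÷ 1000 = 3.01 g
HEPES: 13.3 g/L × 2.19 L = 29.13 g
glucose: 29.6 g/L × 2.19 L = 64.82 g
sodium thiosulfate pentahydrate: 0.824 mmol/L × 248.18 g/mol × 2.19 L ÷ 1000 = 0.45 g
L-asparagine monohydrate: 9.78 mmol/L × 150.13 g/mol × 2.19 L ÷ 1000 = 3.22 g
magnesium chloride: dilute stock: 8.14 mM × 2190 mL ÷ 339 mM = 52.59 mL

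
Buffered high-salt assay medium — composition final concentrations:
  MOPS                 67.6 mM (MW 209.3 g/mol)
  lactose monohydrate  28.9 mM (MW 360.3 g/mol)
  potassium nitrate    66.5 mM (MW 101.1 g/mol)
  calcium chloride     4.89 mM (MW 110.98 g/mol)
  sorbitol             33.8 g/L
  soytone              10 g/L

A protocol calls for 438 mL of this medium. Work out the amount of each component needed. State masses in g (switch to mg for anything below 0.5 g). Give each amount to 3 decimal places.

Scale factor relative to 1 L: 0.438.
MOPS: 67.6 mmol/L × 209.3 g/mol × 0.438 L ÷ 1000 = 6.197 g
lactose monohydrate: 28.9 mmol/L × 360.3 g/mol × 0.438 L ÷ 1000 = 4.561 g
potassium nitrate: 66.5 mmol/L × 101.1 g/mol × 0.438 L ÷ 1000 = 2.945 g
calcium chloride: 4.89 mmol/L × 110.98 mg/mmol × 0.438 L = 237.699 mg
sorbitol: 33.8 g/L × 0.438 L = 14.804 g
soytone: 10 g/L × 0.438 L = 4.380 g

MOPS 6.197 g; lactose monohydrate 4.561 g; potassium nitrate 2.945 g; calcium chloride 237.699 mg; sorbitol 14.804 g; soytone 4.380 g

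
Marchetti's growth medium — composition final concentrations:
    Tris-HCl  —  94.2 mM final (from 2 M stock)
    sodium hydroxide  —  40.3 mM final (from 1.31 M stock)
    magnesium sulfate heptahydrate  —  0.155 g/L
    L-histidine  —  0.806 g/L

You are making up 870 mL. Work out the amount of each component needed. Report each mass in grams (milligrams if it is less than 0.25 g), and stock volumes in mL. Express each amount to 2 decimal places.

Target volume = 870 mL = 0.87 L.
Tris-HCl: C1V1 = C2V2 → 94.2 mM × 870 mL ÷ 2000 mM = 40.98 mL
sodium hydroxide: C1V1 = C2V2 → 40.3 mM × 870 mL ÷ 1310 mM = 26.76 mL
magnesium sulfate heptahydrate: 0.155 g/L × 0.87 L = 0.13485 g = 134.85 mg
L-histidine: 0.806 g/L × 0.87 L = 0.70 g

Tris-HCl 40.98 mL; sodium hydroxide 26.76 mL; magnesium sulfate heptahydrate 134.85 mg; L-histidine 0.70 g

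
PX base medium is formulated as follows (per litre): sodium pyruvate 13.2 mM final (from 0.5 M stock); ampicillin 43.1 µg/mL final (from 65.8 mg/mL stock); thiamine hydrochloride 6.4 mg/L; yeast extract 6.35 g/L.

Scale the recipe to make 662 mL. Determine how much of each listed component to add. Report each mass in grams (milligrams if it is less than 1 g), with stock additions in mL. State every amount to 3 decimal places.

sodium pyruvate 17.477 mL; ampicillin 0.434 mL; thiamine hydrochloride 4.237 mg; yeast extract 4.204 g

Scale factor relative to 1 L: 0.662.
sodium pyruvate: C1V1 = C2V2 → 13.2 mM × 662 mL ÷ 500 mM = 17.477 mL
ampicillin: V = C2·V2/C1 = 43.1 µg/mL × 662 mL ÷ 65800 µg/mL = 0.434 mL
thiamine hydrochloride: 6.4 mg/L × 0.662 L = 4.237 mg
yeast extract: 6.35 g/L × 0.662 L = 4.204 g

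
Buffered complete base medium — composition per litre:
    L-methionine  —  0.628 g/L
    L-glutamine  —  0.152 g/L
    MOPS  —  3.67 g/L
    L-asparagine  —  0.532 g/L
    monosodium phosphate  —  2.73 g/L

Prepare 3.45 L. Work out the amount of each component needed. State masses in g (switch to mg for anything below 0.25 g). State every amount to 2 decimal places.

Working volume: 3.45 L.
L-methionine: 0.628 g/L × 3.45 L = 2.17 g
L-glutamine: 0.152 g/L × 3.45 L = 0.52 g
MOPS: 3.67 g/L × 3.45 L = 12.66 g
L-asparagine: 0.532 g/L × 3.45 L = 1.84 g
monosodium phosphate: 2.73 g/L × 3.45 L = 9.42 g

L-methionine 2.17 g; L-glutamine 0.52 g; MOPS 12.66 g; L-asparagine 1.84 g; monosodium phosphate 9.42 g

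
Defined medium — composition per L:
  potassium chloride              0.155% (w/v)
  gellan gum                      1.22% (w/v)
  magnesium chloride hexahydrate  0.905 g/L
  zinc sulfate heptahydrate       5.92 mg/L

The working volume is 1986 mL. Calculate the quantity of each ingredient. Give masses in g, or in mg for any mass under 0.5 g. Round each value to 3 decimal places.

Working volume: 1986 mL = 1.986 L.
potassium chloride: 0.155% w/v = 1.55 g/L → 1.55 × 1.986 L = 3.078 g
gellan gum: 1.22% w/v = 12.2 g/L → 12.2 × 1.986 L = 24.229 g
magnesium chloride hexahydrate: 0.905 g/L × 1.986 L = 1.797 g
zinc sulfate heptahydrate: 5.92 mg/L × 1.986 L = 11.757 mg

potassium chloride 3.078 g; gellan gum 24.229 g; magnesium chloride hexahydrate 1.797 g; zinc sulfate heptahydrate 11.757 mg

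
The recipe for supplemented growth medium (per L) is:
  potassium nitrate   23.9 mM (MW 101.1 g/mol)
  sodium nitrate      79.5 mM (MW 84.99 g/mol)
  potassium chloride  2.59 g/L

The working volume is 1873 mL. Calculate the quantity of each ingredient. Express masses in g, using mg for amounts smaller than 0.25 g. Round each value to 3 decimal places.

potassium nitrate 4.526 g; sodium nitrate 12.655 g; potassium chloride 4.851 g

Scale factor relative to 1 L: 1.873.
potassium nitrate: 23.9 mmol/L × 101.1 g/mol × 1.873 L ÷ 1000 = 4.526 g
sodium nitrate: 79.5 mmol/L × 84.99 g/mol × 1.873 L ÷ 1000 = 12.655 g
potassium chloride: 2.59 g/L × 1.873 L = 4.851 g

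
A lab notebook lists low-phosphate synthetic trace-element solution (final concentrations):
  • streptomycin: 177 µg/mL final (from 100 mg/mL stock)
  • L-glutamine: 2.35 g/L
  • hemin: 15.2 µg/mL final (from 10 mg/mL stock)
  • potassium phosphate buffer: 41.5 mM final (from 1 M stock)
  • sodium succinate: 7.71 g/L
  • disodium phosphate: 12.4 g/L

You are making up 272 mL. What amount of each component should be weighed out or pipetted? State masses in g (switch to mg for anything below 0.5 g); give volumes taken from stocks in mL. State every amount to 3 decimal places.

streptomycin 0.481 mL; L-glutamine 0.639 g; hemin 0.413 mL; potassium phosphate buffer 11.288 mL; sodium succinate 2.097 g; disodium phosphate 3.373 g

Working volume: 272 mL = 0.272 L.
streptomycin: C1V1 = C2V2 → 177 µg/mL × 272 mL ÷ 100000 µg/mL = 0.481 mL
L-glutamine: 2.35 g/L × 0.272 L = 0.639 g
hemin: dilute stock: 15.2 µg/mL × 272 mL ÷ 10000 µg/mL = 0.413 mL
potassium phosphate buffer: C1V1 = C2V2 → 41.5 mM × 272 mL ÷ 1000 mM = 11.288 mL
sodium succinate: 7.71 g/L × 0.272 L = 2.097 g
disodium phosphate: 12.4 g/L × 0.272 L = 3.373 g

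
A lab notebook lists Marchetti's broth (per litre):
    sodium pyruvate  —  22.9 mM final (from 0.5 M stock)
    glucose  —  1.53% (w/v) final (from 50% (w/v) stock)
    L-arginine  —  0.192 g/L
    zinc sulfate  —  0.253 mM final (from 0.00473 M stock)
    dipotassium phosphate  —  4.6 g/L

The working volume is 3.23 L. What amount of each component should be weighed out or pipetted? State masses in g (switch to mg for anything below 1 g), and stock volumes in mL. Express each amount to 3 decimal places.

sodium pyruvate 147.934 mL; glucose 98.838 mL; L-arginine 620.160 mg; zinc sulfate 172.767 mL; dipotassium phosphate 14.858 g

Scale factor relative to 1 L: 3.23.
sodium pyruvate: V = C2·V2/C1 = 22.9 mM × 3230 mL ÷ 500 mM = 147.934 mL
glucose: dilute stock: 1.53% ÷ 50% × 3230 mL = 98.838 mL
L-arginine: 0.192 g/L × 3.23 L = 0.62016 g = 620.160 mg
zinc sulfate: dilute stock: 0.253 mM × 3230 mL ÷ 4.73 mM = 172.767 mL
dipotassium phosphate: 4.6 g/L × 3.23 L = 14.858 g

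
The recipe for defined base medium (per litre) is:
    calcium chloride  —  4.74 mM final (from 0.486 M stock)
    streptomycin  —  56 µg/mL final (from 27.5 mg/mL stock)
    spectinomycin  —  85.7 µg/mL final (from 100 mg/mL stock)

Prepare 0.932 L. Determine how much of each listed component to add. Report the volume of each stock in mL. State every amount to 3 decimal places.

Working volume: 0.932 L.
calcium chloride: dilute stock: 4.74 mM × 932 mL ÷ 486 mM = 9.090 mL
streptomycin: dilute stock: 56 µg/mL × 932 mL ÷ 27500 µg/mL = 1.898 mL
spectinomycin: V = C2·V2/C1 = 85.7 µg/mL × 932 mL ÷ 100000 µg/mL = 0.799 mL

calcium chloride 9.090 mL; streptomycin 1.898 mL; spectinomycin 0.799 mL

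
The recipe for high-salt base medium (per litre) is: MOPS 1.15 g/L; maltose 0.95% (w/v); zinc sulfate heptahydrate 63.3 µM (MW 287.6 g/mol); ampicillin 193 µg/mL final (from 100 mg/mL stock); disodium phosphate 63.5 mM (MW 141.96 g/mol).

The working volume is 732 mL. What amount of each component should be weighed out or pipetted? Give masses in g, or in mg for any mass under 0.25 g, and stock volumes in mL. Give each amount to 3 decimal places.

Target volume = 732 mL = 0.732 L.
MOPS: 1.15 g/L × 0.732 L = 0.842 g
maltose: 0.95 g per 100 mL × 732 mL ÷ 100 = 6.954 g
zinc sulfate heptahydrate: 63.3 µmol/L × 287.6 g/mol × 0.732 L ÷ 1000 = 13.326 mg
ampicillin: dilute stock: 193 µg/mL × 732 mL ÷ 100000 µg/mL = 1.413 mL
disodium phosphate: 63.5 mmol/L × 141.96 g/mol × 0.732 L ÷ 1000 = 6.599 g

MOPS 0.842 g; maltose 6.954 g; zinc sulfate heptahydrate 13.326 mg; ampicillin 1.413 mL; disodium phosphate 6.599 g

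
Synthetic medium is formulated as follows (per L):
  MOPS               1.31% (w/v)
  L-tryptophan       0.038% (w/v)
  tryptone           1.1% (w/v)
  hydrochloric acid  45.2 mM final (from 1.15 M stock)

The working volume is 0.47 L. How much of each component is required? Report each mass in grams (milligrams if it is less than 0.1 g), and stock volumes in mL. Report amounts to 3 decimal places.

Scale factor relative to 1 L: 0.47.
MOPS: 1.31% w/v = 13.1 g/L → 13.1 × 0.47 L = 6.157 g
L-tryptophan: 0.038% w/v = 0.38 g/L → 0.38 × 0.47 L = 0.179 g
tryptone: 1.1 g per 100 mL × 470 mL ÷ 100 = 5.170 g
hydrochloric acid: dilute stock: 45.2 mM × 470 mL ÷ 1150 mM = 18.473 mL

MOPS 6.157 g; L-tryptophan 0.179 g; tryptone 5.170 g; hydrochloric acid 18.473 mL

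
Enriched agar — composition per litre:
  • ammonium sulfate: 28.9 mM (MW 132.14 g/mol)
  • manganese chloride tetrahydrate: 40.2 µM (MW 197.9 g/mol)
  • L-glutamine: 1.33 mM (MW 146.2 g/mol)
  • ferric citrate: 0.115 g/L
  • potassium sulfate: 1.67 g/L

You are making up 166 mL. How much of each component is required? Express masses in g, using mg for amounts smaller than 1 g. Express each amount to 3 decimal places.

ammonium sulfate 633.928 mg; manganese chloride tetrahydrate 1.321 mg; L-glutamine 32.278 mg; ferric citrate 19.090 mg; potassium sulfate 277.220 mg

Working volume: 166 mL = 0.166 L.
ammonium sulfate: 28.9 mmol/L × 132.14 mg/mmol × 0.166 L = 633.928 mg
manganese chloride tetrahydrate: 40.2 µmol/L × 197.9 g/mol × 0.166 L ÷ 1000 = 1.321 mg
L-glutamine: 1.33 mmol/L × 146.2 mg/mmol × 0.166 L = 32.278 mg
ferric citrate: 0.115 g/L × 0.166 L = 0.01909 g = 19.090 mg
potassium sulfate: 1.67 g/L × 0.166 L = 0.27722 g = 277.220 mg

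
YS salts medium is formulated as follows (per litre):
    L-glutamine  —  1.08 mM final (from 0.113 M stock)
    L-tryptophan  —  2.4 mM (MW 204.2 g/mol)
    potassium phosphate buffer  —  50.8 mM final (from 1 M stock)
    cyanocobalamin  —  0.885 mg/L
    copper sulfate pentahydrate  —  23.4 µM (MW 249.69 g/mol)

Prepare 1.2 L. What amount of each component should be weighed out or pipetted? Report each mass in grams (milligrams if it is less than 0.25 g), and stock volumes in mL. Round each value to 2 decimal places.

Working volume: 1.2 L.
L-glutamine: V = C2·V2/C1 = 1.08 mM × 1200 mL ÷ 113 mM = 11.47 mL
L-tryptophan: 2.4 mmol/L × 204.2 g/mol × 1.2 L ÷ 1000 = 0.59 g
potassium phosphate buffer: C1V1 = C2V2 → 50.8 mM × 1200 mL ÷ 1000 mM = 60.96 mL
cyanocobalamin: 0.885 mg/L × 1.2 L = 1.06 mg
copper sulfate pentahydrate: 23.4 µmol/L × 249.69 g/mol × 1.2 L ÷ 1000 = 7.01 mg

L-glutamine 11.47 mL; L-tryptophan 0.59 g; potassium phosphate buffer 60.96 mL; cyanocobalamin 1.06 mg; copper sulfate pentahydrate 7.01 mg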